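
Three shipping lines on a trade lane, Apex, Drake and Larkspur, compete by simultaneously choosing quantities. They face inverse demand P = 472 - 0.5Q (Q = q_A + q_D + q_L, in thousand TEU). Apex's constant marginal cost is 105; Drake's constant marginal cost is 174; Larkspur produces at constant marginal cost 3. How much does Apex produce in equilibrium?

167

Apex's profit: π_A = (472 - 0.5Q)q_A - (105q_A). Setting ∂π_A/∂q_A = 0: 367 - q_A - (1/2)(q_D + q_L) = 0.
Drake's profit: π_D = (472 - 0.5Q)q_D - (174q_D). Setting ∂π_D/∂q_D = 0: 298 - q_D - (1/2)(q_A + q_L) = 0.
Larkspur's profit: π_L = (472 - 0.5Q)q_L - (3q_L). Setting ∂π_L/∂q_L = 0: 469 - q_L - (1/2)(q_A + q_D) = 0.
Adding the 3 first-order conditions: 1134 − 2Q = 0, so Q = 567.
Back-substituting: q_A = (367 − 567/2)/(1/2) = 167, q_D = (298 − 567/2)/(1/2) = 29, q_L = (469 − 567/2)/(1/2) = 371.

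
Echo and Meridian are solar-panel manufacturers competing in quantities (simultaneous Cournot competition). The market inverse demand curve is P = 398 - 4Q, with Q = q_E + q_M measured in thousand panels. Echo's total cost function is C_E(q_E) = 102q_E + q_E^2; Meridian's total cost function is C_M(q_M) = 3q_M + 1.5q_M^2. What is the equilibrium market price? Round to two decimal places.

208.98

Echo's profit: π_E = (398 - 4Q)q_E - (102q_E + q_E²). Setting ∂π_E/∂q_E = 0: 296 - 10q_E - 4(q_M) = 0.
Meridian's profit: π_M = (398 - 4Q)q_M - (3q_M + (3/2)q_M²). Setting ∂π_M/∂q_M = 0: 395 - 11q_M - 4(q_E) = 0.
So q_E = (296 - 4q_M)/10 and q_M = (395 - 4q_E)/11.
Substituting one into the other gives q_E = 838/47 and q_M = 1383/47.
Total output Q = 47.2553, so price P = 398 - 4·47.2553 = 208.9787.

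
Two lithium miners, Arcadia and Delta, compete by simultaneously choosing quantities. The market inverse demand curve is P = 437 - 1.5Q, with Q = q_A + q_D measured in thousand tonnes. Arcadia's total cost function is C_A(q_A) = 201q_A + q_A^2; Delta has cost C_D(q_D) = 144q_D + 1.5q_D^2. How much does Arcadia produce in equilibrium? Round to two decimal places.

35.19

Arcadia's profit: π_A = (437 - 1.5Q)q_A - (201q_A + q_A²). Setting ∂π_A/∂q_A = 0: 236 - 5q_A - (3/2)(q_D) = 0.
Delta's first-order condition: 293 - 6q_D - (3/2)(q_A) = 0.
Rearranging gives the reaction functions q_A = (236 - (3/2)q_D)/5 and q_D = (293 - (3/2)q_A)/6.
Solving the pair: q_A = 1302/37, q_D = 40.0360.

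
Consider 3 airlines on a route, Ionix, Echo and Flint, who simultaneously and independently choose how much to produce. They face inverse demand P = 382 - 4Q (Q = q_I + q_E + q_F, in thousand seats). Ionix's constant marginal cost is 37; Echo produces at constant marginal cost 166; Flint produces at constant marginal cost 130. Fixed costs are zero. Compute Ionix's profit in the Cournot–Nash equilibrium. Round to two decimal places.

Ionix's profit: π_I = (382 - 4Q)q_I - (37q_I). Setting ∂π_I/∂q_I = 0: 345 - 8q_I - 4(q_E + q_F) = 0.
Echo's profit: π_E = (382 - 4Q)q_E - (166q_E). Setting ∂π_E/∂q_E = 0: 216 - 8q_E - 4(q_I + q_F) = 0.
Flint's first-order condition: 252 - 8q_F - 4(q_I + q_E) = 0.
Summing all 3 equations gives 813 − 16Q = 0, hence Q = 813/16.
Back-substituting: q_I = (345 − 813/4)/4 = 567/16, q_E = (216 − 813/4)/4 = 51/16, q_F = (252 − 813/4)/4 = 195/16.
Price P = 382 - 4·(813/16) = 715/4.
Ionix's profit: (715/4 - 37)·(567/16) = 5023.2656.

5023.27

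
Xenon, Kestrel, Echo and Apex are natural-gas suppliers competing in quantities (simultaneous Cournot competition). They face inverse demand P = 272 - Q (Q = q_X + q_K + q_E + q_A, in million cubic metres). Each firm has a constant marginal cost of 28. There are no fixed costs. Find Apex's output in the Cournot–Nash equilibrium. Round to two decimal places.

A representative firm's profit is π_i = q_i(272 - Q) - 28q_i.
First-order condition (treating rivals' output as given): 244 - 2q_i - Σ_{j≠i} q_j = 0.
By symmetry each firm produces the same amount; substituting Σ_{j≠i} q_j = 3q_i yields q_i = 244/5.

48.80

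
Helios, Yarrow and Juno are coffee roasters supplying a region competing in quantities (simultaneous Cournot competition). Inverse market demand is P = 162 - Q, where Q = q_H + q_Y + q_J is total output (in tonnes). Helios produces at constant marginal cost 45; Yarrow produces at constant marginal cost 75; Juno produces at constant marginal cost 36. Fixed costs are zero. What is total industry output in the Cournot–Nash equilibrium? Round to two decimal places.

Helios's profit: π_H = (162 - Q)q_H - (45q_H). Setting ∂π_H/∂q_H = 0: 117 - 2q_H - (q_Y + q_J) = 0.
Yarrow's first-order condition: 87 - 2q_Y - (q_H + q_J) = 0.
Juno's profit: π_J = (162 - Q)q_J - (36q_J). Setting ∂π_J/∂q_J = 0: 126 - 2q_J - (q_H + q_Y) = 0.
Adding the 3 conditions: 330 − 2Q − 2Q = 0, i.e. Q = 165/2.
Back-substituting: q_H = (117 − 165/2) = 69/2, q_Y = (87 − 165/2) = 9/2, q_J = (126 − 165/2) = 87/2.
Total output Q = 69/2 + 9/2 + 87/2 = 165/2.

82.50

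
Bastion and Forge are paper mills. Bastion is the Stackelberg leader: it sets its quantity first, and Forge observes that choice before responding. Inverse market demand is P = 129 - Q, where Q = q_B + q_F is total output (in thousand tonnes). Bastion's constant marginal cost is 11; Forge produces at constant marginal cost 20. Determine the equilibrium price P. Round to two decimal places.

42.75

The follower Forge best-responds to any q_B: π_F = (129 - Q)q_F - 20q_F.
Setting the follower's marginal profit to zero, 109 - q_B - 2q_F = 0, i.e. q_F = (109 - q_B)/2.
Bastion substitutes q_F(q_B) into its own profit: π_B = q_B(129 - q_B - (109 - q_B)/2) - 11q_B = (149/2 - (1/2)q_B)q_B - 11q_B.
Leader FOC: 127/2 - q_B = 0, so q_B = 127/2.
Then q_F = (109 - 127/2)/2 = 91/4.
Total output Q = 345/4, so price P = 129 - 345/4 = 171/4.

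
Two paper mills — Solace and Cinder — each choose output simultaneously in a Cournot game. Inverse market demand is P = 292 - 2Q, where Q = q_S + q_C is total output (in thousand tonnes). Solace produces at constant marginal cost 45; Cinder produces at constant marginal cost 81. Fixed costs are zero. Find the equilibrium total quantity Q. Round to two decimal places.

76.33

Solace's profit: π_S = (292 - 2Q)q_S - (45q_S). Setting ∂π_S/∂q_S = 0: 247 - 4q_S - 2(q_C) = 0.
Cinder's first-order condition: 211 - 4q_C - 2(q_S) = 0.
Rearranging gives the reaction functions q_S = (247 - 2q_C)/4 and q_C = (211 - 2q_S)/4.
Solving the pair: q_S = 283/6, q_C = 175/6.
Total output Q = 283/6 + 175/6 = 229/3.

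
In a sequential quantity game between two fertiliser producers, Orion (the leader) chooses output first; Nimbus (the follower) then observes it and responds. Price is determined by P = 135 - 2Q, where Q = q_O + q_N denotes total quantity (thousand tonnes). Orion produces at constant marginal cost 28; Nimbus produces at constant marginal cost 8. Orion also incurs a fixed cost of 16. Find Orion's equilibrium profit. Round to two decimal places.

457.06

Solve by backward induction. Given q_O, the follower Nimbus maximises π_N = (135 - 2q_O - 2q_N)q_N - 8q_N.
Follower FOC: 127 - 2q_O - 4q_N = 0, so q_N(q_O) = (127 - 2q_O)/4.
Orion substitutes q_N(q_O) into its own profit: π_O = q_O(135 - 2q_O - (127 - 2q_O)/2) - 28q_O = (143/2 - q_O)q_O - 28q_O.
Leader FOC: 87/2 - 2q_O = 0, so q_O = 87/4.
Then q_N = (127 - 2·(87/4))/4 = 167/8.
Price P = 135 - 2·(341/8) = 199/4.
Orion's profit: (199/4 - 28)·(87/4) - 16 = 457.0625.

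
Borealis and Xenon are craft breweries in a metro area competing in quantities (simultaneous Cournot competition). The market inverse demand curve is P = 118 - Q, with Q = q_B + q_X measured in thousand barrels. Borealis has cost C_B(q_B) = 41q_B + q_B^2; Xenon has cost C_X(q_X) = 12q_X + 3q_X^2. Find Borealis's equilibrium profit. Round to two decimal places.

541.31

Borealis's profit: π_B = (118 - Q)q_B - (41q_B + q_B²). Setting ∂π_B/∂q_B = 0: 77 - 4q_B - (q_X) = 0.
Xenon's first-order condition: 106 - 8q_X - (q_B) = 0.
Rearranging gives the reaction functions q_B = (77 - q_X)/4 and q_X = (106 - q_B)/8.
Solving the pair: q_B = 510/31, q_X = 347/31.
Price P = 118 - 857/31 = 90.3548.
Borealis's profit: 90.3548·(510/31) - 41·(510/31) - (510/31)² = 541.3111.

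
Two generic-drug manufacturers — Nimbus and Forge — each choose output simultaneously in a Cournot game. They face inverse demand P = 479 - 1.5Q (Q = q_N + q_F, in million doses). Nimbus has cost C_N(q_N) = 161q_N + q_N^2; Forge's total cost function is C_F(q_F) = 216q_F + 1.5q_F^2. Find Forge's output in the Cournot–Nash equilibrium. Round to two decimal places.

Nimbus's profit: π_N = (479 - 1.5Q)q_N - (161q_N + q_N²). Setting ∂π_N/∂q_N = 0: 318 - 5q_N - (3/2)(q_F) = 0.
Forge's profit: π_F = (479 - 1.5Q)q_F - (216q_F + (3/2)q_F²). Setting ∂π_F/∂q_F = 0: 263 - 6q_F - (3/2)(q_N) = 0.
Best responses: q_N = (318 - (3/2)q_F)/5, q_F = (263 - (3/2)q_N)/6.
Substituting one into the other gives q_N = 54.5405 and q_F = 30.1982.

30.20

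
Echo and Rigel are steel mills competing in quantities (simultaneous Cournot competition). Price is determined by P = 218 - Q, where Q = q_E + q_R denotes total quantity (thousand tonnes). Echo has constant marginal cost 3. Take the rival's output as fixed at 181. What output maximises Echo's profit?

With the rival's output fixed at 181, Echo's profit is π_E = (218 - 181 - q_E)q_E - (3q_E) = (37 - q_E)q_E - (3q_E).
∂π_E/∂q_E = 34 - 2q_E = 0, so q_E = 17.

17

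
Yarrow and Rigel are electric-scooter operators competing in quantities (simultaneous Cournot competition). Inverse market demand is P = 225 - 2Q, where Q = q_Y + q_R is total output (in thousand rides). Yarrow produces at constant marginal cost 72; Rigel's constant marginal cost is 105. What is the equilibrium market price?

Yarrow's profit: π_Y = (225 - 2Q)q_Y - (72q_Y). Setting ∂π_Y/∂q_Y = 0: 153 - 4q_Y - 2(q_R) = 0.
Rigel's profit: π_R = (225 - 2Q)q_R - (105q_R). Setting ∂π_R/∂q_R = 0: 120 - 4q_R - 2(q_Y) = 0.
So q_Y = (153 - 2q_R)/4 and q_R = (120 - 2q_Y)/4.
Solving the pair: q_Y = 31, q_R = 29/2.
Total output Q = 91/2, so price P = 225 - 2·(91/2) = 134.

134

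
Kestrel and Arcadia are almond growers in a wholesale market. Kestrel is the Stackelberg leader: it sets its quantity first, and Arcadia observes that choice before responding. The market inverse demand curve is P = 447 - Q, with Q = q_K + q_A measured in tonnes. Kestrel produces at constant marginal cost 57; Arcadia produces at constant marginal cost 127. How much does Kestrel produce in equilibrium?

Solve by backward induction. Given q_K, the follower Arcadia maximises π_A = (447 - q_K - q_A)q_A - 127q_A.
Setting the follower's marginal profit to zero, 320 - q_K - 2q_A = 0, i.e. q_A = (320 - q_K)/2.
The leader anticipates this reaction. Substituting into P = 447 - Q gives P = 287 - (1/2)q_K, so π_K = (287 - (1/2)q_K)q_K - 57q_K.
Maximising: ∂π_K/∂q_K = 230 - q_K = 0, giving q_K = 230.
Then q_A = (320 - 230)/2 = 45.

230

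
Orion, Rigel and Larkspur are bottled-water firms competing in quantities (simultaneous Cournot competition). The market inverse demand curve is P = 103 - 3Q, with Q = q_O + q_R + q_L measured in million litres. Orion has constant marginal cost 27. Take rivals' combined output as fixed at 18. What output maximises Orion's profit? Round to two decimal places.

3.67

With rivals' combined output fixed at 18, Orion's profit is π_O = (103 - 3·18 - 3q_O)q_O - (27q_O) = (49 - 3q_O)q_O - (27q_O).
∂π_O/∂q_O = 22 - 6q_O = 0, so q_O = 11/3.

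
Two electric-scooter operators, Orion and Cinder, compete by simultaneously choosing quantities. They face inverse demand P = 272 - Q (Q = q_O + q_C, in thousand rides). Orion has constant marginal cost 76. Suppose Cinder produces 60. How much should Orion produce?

68

With the rival's output fixed at 60, Orion's profit is π_O = (272 - 60 - q_O)q_O - (76q_O) = (212 - q_O)q_O - (76q_O).
∂π_O/∂q_O = 136 - 2q_O = 0, so q_O = 68.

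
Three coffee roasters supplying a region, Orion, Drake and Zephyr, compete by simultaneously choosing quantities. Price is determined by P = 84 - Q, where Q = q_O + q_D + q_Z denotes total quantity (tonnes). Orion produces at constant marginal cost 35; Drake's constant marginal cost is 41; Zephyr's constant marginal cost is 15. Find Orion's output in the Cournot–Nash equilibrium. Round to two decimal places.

Orion's profit: π_O = (84 - Q)q_O - (35q_O). Setting ∂π_O/∂q_O = 0: 49 - 2q_O - (q_D + q_Z) = 0.
Drake's profit: π_D = (84 - Q)q_D - (41q_D). Setting ∂π_D/∂q_D = 0: 43 - 2q_D - (q_O + q_Z) = 0.
Zephyr's profit: π_Z = (84 - Q)q_Z - (15q_Z). Setting ∂π_Z/∂q_Z = 0: 69 - 2q_Z - (q_O + q_D) = 0.
Summing all 3 equations gives 161 − 4Q = 0, hence Q = 161/4.
Back-substituting: q_O = (49 − 161/4) = 35/4, q_D = (43 − 161/4) = 11/4, q_Z = (69 − 161/4) = 115/4.

8.75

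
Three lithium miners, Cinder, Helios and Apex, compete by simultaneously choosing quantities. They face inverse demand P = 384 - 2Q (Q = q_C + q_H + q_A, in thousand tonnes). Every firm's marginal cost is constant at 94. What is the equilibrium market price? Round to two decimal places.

166.50

Each firm earns π_i = (384 - 2Q)q_i - 94q_i.
Setting ∂π_i/∂q_i = 0 with rivals' quantities fixed: 290 - 4q_i - 2·Σ_{j≠i} q_j = 0.
With identical firms every q_j equals q_i, so Σ_{j≠i} q_j = 2q_i and 290 = 8q_i, giving q_i = 145/4.
Total output Q = 435/4, so price P = 384 - 2·(435/4) = 333/2.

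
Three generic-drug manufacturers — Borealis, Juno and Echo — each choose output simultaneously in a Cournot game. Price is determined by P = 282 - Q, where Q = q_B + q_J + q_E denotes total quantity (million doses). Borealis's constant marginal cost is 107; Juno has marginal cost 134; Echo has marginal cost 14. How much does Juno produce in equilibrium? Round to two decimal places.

Borealis's profit: π_B = (282 - Q)q_B - (107q_B). Setting ∂π_B/∂q_B = 0: 175 - 2q_B - (q_J + q_E) = 0.
Juno's first-order condition: 148 - 2q_J - (q_B + q_E) = 0.
Echo's first-order condition: 268 - 2q_E - (q_B + q_J) = 0.
Adding the 3 first-order conditions: 591 − 4Q = 0, so Q = 591/4.
Back-substituting: q_B = (175 − 591/4) = 109/4, q_J = (148 − 591/4) = 1/4, q_E = (268 − 591/4) = 481/4.

0.25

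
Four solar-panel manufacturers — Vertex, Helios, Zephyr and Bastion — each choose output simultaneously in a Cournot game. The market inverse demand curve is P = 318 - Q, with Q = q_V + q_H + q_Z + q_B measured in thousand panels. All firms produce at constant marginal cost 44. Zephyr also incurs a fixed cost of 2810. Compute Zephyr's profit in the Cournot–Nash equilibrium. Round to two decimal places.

193.04

Each firm earns π_i = (318 - Q)q_i - 44q_i.
First-order condition (treating rivals' output as given): 274 - 2q_i - Σ_{j≠i} q_j = 0.
By symmetry each firm produces the same amount; substituting Σ_{j≠i} q_j = 3q_i yields q_i = 274/5.
Price P = 318 - 1096/5 = 494/5.
Zephyr's profit: (494/5 - 44)·(274/5) - 2810 = 193.0400.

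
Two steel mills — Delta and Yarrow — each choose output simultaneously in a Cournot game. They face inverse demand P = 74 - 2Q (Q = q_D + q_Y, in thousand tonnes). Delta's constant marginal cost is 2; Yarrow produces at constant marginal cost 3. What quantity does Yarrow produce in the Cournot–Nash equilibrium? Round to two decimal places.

11.67

Delta's profit: π_D = (74 - 2Q)q_D - (2q_D). Setting ∂π_D/∂q_D = 0: 72 - 4q_D - 2(q_Y) = 0.
Yarrow's profit: π_Y = (74 - 2Q)q_Y - (3q_Y). Setting ∂π_Y/∂q_Y = 0: 71 - 4q_Y - 2(q_D) = 0.
Best responses: q_D = (72 - 2q_Y)/4, q_Y = (71 - 2q_D)/4.
Solving the pair: q_D = 73/6, q_Y = 35/3.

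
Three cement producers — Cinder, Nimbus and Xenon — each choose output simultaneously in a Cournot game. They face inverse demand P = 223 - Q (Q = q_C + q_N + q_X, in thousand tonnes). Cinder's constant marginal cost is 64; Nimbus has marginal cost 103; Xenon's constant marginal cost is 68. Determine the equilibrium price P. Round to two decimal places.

Cinder's profit: π_C = (223 - Q)q_C - (64q_C). Setting ∂π_C/∂q_C = 0: 159 - 2q_C - (q_N + q_X) = 0.
Nimbus's profit: π_N = (223 - Q)q_N - (103q_N). Setting ∂π_N/∂q_N = 0: 120 - 2q_N - (q_C + q_X) = 0.
Xenon's profit: π_X = (223 - Q)q_X - (68q_X). Setting ∂π_X/∂q_X = 0: 155 - 2q_X - (q_C + q_N) = 0.
Adding the 3 conditions: 434 − 2Q − 2Q = 0, i.e. Q = 217/2.
Back-substituting: q_C = (159 − 217/2) = 101/2, q_N = (120 − 217/2) = 23/2, q_X = (155 − 217/2) = 93/2.
Total output Q = 217/2, so price P = 223 - 217/2 = 229/2.

114.50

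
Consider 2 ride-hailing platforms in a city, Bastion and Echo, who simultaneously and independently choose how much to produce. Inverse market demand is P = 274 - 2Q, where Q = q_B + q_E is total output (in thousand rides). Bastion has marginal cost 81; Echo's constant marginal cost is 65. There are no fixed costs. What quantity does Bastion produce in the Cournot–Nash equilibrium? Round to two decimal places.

Bastion's profit: π_B = (274 - 2Q)q_B - (81q_B). Setting ∂π_B/∂q_B = 0: 193 - 4q_B - 2(q_E) = 0.
Echo's first-order condition: 209 - 4q_E - 2(q_B) = 0.
So q_B = (193 - 2q_E)/4 and q_E = (209 - 2q_B)/4.
Substituting one into the other gives q_B = 59/2 and q_E = 75/2.

29.50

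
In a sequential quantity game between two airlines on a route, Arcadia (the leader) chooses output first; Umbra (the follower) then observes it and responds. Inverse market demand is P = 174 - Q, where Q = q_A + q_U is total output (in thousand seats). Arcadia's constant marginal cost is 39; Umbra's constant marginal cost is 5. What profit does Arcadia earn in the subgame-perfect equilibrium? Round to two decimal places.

The follower Umbra best-responds to any q_A: π_U = (174 - Q)q_U - 5q_U.
Setting the follower's marginal profit to zero, 169 - q_A - 2q_U = 0, i.e. q_U = (169 - q_A)/2.
The leader anticipates this reaction. Substituting into P = 174 - Q gives P = 179/2 - (1/2)q_A, so π_A = (179/2 - (1/2)q_A)q_A - 39q_A.
Leader FOC: 101/2 - q_A = 0, so q_A = 101/2.
Then q_U = (169 - 101/2)/2 = 237/4.
Price P = 174 - 439/4 = 257/4.
Arcadia's profit: (257/4 - 39)·(101/2) = 1275.1250.

1275.13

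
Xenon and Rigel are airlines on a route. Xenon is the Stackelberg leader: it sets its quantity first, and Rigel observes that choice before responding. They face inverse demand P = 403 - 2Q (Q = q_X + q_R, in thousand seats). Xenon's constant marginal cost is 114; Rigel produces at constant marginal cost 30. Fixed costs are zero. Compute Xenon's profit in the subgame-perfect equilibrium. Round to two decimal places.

The follower Rigel best-responds to any q_X: π_R = (403 - 2Q)q_R - 30q_R.
Follower FOC: 373 - 2q_X - 4q_R = 0, so q_R(q_X) = (373 - 2q_X)/4.
Xenon substitutes q_R(q_X) into its own profit: π_X = q_X(403 - 2q_X - (373 - 2q_X)/2) - 114q_X = (433/2 - q_X)q_X - 114q_X.
Leader FOC: 205/2 - 2q_X = 0, so q_X = 205/4.
Then q_R = (373 - 2·(205/4))/4 = 541/8.
Price P = 403 - 2·(951/8) = 661/4.
Xenon's profit: (661/4 - 114)·(205/4) = 2626.5625.

2626.56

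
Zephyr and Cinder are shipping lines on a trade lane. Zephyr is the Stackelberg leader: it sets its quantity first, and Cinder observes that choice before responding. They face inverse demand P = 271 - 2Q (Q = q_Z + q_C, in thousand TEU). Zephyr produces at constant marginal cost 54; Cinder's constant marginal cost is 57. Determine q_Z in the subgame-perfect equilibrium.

55

Solve by backward induction. Given q_Z, the follower Cinder maximises π_C = (271 - 2q_Z - 2q_C)q_C - 57q_C.
∂π_C/∂q_C = 214 - 2q_Z - 4q_C = 0 gives the reaction function q_C = (214 - 2q_Z)/4.
The leader anticipates this reaction. Substituting into P = 271 - 2Q gives P = 164 - q_Z, so π_Z = (164 - q_Z)q_Z - 54q_Z.
Leader FOC: 110 - 2q_Z = 0, so q_Z = 55.
Then q_C = (214 - 2·55)/4 = 26.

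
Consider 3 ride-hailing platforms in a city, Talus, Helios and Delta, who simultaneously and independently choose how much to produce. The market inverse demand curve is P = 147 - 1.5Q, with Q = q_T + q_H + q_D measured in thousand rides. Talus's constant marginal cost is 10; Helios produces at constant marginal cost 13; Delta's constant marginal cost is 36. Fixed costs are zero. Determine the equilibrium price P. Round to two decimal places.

Talus's profit: π_T = (147 - 1.5Q)q_T - (10q_T). Setting ∂π_T/∂q_T = 0: 137 - 3q_T - (3/2)(q_H + q_D) = 0.
Helios's first-order condition: 134 - 3q_H - (3/2)(q_T + q_D) = 0.
Delta's first-order condition: 111 - 3q_D - (3/2)(q_T + q_H) = 0.
Adding the 3 conditions: 382 − 3Q − 3Q = 0, i.e. Q = 191/3.
Back-substituting: q_T = (137 − 191/2)/(3/2) = 83/3, q_H = (134 − 191/2)/(3/2) = 77/3, q_D = (111 − 191/2)/(3/2) = 31/3.
Total output Q = 191/3, so price P = 147 - (3/2)·(191/3) = 103/2.

51.50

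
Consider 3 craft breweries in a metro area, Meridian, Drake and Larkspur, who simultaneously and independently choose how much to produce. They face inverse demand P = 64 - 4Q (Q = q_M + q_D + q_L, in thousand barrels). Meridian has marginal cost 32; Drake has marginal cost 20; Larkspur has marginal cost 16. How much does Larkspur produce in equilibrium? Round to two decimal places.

4.25

Meridian's profit: π_M = (64 - 4Q)q_M - (32q_M). Setting ∂π_M/∂q_M = 0: 32 - 8q_M - 4(q_D + q_L) = 0.
Drake's first-order condition: 44 - 8q_D - 4(q_M + q_L) = 0.
Larkspur's first-order condition: 48 - 8q_L - 4(q_M + q_D) = 0.
Adding the 3 conditions: 124 − 8Q − 8Q = 0, i.e. Q = 31/4.
Back-substituting: q_M = (32 − 31)/4 = 1/4, q_D = (44 − 31)/4 = 13/4, q_L = (48 − 31)/4 = 17/4.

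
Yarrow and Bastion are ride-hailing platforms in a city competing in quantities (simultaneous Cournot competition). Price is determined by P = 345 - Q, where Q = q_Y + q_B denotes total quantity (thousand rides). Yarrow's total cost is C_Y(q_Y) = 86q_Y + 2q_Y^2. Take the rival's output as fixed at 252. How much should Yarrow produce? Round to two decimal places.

1.17

With the rival's output fixed at 252, Yarrow's profit is π_Y = (345 - 252 - q_Y)q_Y - (86q_Y + 2q_Y²) = (93 - q_Y)q_Y - (86q_Y + 2q_Y²).
∂π_Y/∂q_Y = 7 - 6q_Y = 0, so q_Y = 7/6.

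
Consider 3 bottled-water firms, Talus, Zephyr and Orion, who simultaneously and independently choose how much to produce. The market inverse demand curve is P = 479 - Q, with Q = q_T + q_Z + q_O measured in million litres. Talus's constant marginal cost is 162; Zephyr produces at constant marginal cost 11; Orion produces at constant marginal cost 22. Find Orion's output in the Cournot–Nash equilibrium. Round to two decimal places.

Talus's profit: π_T = (479 - Q)q_T - (162q_T). Setting ∂π_T/∂q_T = 0: 317 - 2q_T - (q_Z + q_O) = 0.
Zephyr's first-order condition: 468 - 2q_Z - (q_T + q_O) = 0.
Orion's profit: π_O = (479 - Q)q_O - (22q_O). Setting ∂π_O/∂q_O = 0: 457 - 2q_O - (q_T + q_Z) = 0.
Adding the 3 first-order conditions: 1242 − 4Q = 0, so Q = 621/2.
Back-substituting: q_T = (317 − 621/2) = 13/2, q_Z = (468 − 621/2) = 315/2, q_O = (457 − 621/2) = 293/2.

146.50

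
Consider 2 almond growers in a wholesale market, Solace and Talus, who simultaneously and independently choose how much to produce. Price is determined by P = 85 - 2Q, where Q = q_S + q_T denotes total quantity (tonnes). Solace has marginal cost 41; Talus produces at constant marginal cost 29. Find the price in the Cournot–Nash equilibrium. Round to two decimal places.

Solace's profit: π_S = (85 - 2Q)q_S - (41q_S). Setting ∂π_S/∂q_S = 0: 44 - 4q_S - 2(q_T) = 0.
Talus's profit: π_T = (85 - 2Q)q_T - (29q_T). Setting ∂π_T/∂q_T = 0: 56 - 4q_T - 2(q_S) = 0.
Best responses: q_S = (44 - 2q_T)/4, q_T = (56 - 2q_S)/4.
Substituting one into the other gives q_S = 16/3 and q_T = 34/3.
Total output Q = 50/3, so price P = 85 - 2·(50/3) = 155/3.

51.67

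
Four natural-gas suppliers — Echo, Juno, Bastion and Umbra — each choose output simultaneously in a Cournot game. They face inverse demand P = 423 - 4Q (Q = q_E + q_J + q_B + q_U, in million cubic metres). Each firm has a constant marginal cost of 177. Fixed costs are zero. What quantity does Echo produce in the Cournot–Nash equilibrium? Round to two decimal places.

12.30

Each firm earns π_i = (423 - 4Q)q_i - 177q_i.
First-order condition (treating rivals' output as given): 246 - 8q_i - 4·Σ_{j≠i} q_j = 0.
By symmetry each firm produces the same amount; substituting Σ_{j≠i} q_j = 3q_i yields q_i = 246/20 = 123/10.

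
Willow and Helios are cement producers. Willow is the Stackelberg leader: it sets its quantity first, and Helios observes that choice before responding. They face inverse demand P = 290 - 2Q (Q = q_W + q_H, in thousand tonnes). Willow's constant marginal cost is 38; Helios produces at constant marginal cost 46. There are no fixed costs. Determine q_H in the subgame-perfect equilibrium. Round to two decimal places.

The follower Helios best-responds to any q_W: π_H = (290 - 2Q)q_H - 46q_H.
Setting the follower's marginal profit to zero, 244 - 2q_W - 4q_H = 0, i.e. q_H = (244 - 2q_W)/4.
The leader anticipates this reaction. Substituting into P = 290 - 2Q gives P = 168 - q_W, so π_W = (168 - q_W)q_W - 38q_W.
Maximising: ∂π_W/∂q_W = 130 - 2q_W = 0, giving q_W = 65.
Then q_H = (244 - 2·65)/4 = 57/2.

28.50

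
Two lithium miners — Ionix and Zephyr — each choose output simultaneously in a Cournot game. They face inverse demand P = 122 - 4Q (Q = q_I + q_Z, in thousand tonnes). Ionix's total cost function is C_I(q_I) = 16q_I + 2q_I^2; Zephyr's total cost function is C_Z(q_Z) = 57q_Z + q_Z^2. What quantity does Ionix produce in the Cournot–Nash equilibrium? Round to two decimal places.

Ionix's profit: π_I = (122 - 4Q)q_I - (16q_I + 2q_I²). Setting ∂π_I/∂q_I = 0: 106 - 12q_I - 4(q_Z) = 0.
Zephyr's profit: π_Z = (122 - 4Q)q_Z - (57q_Z + q_Z²). Setting ∂π_Z/∂q_Z = 0: 65 - 10q_Z - 4(q_I) = 0.
Rearranging gives the reaction functions q_I = (106 - 4q_Z)/12 and q_Z = (65 - 4q_I)/10.
Substituting one into the other gives q_I = 100/13 and q_Z = 89/26.

7.69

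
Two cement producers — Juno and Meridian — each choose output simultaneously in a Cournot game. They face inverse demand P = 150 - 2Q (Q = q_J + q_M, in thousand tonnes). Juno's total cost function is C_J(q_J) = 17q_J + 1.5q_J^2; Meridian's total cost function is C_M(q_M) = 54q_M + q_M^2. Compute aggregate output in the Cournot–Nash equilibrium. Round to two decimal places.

26.63

Juno's profit: π_J = (150 - 2Q)q_J - (17q_J + (3/2)q_J²). Setting ∂π_J/∂q_J = 0: 133 - 7q_J - 2(q_M) = 0.
Meridian's first-order condition: 96 - 6q_M - 2(q_J) = 0.
Best responses: q_J = (133 - 2q_M)/7, q_M = (96 - 2q_J)/6.
Substituting one into the other gives q_J = 303/19 and q_M = 203/19.
Total output Q = 303/19 + 203/19 = 506/19.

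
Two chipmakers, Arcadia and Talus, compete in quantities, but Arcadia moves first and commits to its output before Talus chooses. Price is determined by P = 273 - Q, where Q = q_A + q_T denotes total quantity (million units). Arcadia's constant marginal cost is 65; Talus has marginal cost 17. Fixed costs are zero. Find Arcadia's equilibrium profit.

3200

The follower Talus best-responds to any q_A: π_T = (273 - Q)q_T - 17q_T.
Setting the follower's marginal profit to zero, 256 - q_A - 2q_T = 0, i.e. q_T = (256 - q_A)/2.
Arcadia substitutes q_T(q_A) into its own profit: π_A = q_A(273 - q_A - (256 - q_A)/2) - 65q_A = (145 - (1/2)q_A)q_A - 65q_A.
The leader's first-order condition 80 - q_A = 0 yields q_A = 80.
Then q_T = (256 - 80)/2 = 88.
Price P = 273 - 168 = 105.
Arcadia's profit: (105 - 65)·80 = 3200.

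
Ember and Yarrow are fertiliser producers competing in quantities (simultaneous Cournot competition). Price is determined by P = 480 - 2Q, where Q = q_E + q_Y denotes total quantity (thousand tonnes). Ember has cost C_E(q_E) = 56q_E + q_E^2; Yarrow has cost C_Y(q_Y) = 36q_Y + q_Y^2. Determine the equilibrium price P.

263

Ember's profit: π_E = (480 - 2Q)q_E - (56q_E + q_E²). Setting ∂π_E/∂q_E = 0: 424 - 6q_E - 2(q_Y) = 0.
Yarrow's first-order condition: 444 - 6q_Y - 2(q_E) = 0.
So q_E = (424 - 2q_Y)/6 and q_Y = (444 - 2q_E)/6.
Solving the pair: q_E = 207/4, q_Y = 227/4.
Total output Q = 217/2, so price P = 480 - 2·(217/2) = 263.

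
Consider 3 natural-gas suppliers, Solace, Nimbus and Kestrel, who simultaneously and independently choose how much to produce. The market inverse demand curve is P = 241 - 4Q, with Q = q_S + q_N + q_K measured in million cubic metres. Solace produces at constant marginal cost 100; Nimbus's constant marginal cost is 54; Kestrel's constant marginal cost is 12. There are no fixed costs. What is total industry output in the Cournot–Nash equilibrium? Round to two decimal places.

34.81

Solace's profit: π_S = (241 - 4Q)q_S - (100q_S). Setting ∂π_S/∂q_S = 0: 141 - 8q_S - 4(q_N + q_K) = 0.
Nimbus's first-order condition: 187 - 8q_N - 4(q_S + q_K) = 0.
Kestrel's first-order condition: 229 - 8q_K - 4(q_S + q_N) = 0.
Adding the 3 first-order conditions: 557 − 16Q = 0, so Q = 557/16.
Back-substituting: q_S = (141 − 557/4)/4 = 7/16, q_N = (187 − 557/4)/4 = 191/16, q_K = (229 − 557/4)/4 = 359/16.
Total output Q = 7/16 + 191/16 + 359/16 = 557/16.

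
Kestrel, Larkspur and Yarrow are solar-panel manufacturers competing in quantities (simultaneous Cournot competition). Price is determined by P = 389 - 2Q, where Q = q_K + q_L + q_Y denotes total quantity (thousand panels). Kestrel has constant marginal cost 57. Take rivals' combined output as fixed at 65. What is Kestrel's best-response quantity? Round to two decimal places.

With rivals' combined output fixed at 65, Kestrel's profit is π_K = (389 - 2·65 - 2q_K)q_K - (57q_K) = (259 - 2q_K)q_K - (57q_K).
∂π_K/∂q_K = 202 - 4q_K = 0, so q_K = 101/2.

50.50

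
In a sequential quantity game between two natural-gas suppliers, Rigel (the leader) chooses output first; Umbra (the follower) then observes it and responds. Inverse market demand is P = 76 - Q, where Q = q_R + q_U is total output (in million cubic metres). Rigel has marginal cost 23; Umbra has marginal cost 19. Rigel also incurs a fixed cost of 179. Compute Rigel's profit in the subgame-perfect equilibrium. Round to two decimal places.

121.13

The follower Umbra best-responds to any q_R: π_U = (76 - Q)q_U - 19q_U.
∂π_U/∂q_U = 57 - q_R - 2q_U = 0 gives the reaction function q_U = (57 - q_R)/2.
The leader anticipates this reaction. Substituting into P = 76 - Q gives P = 95/2 - (1/2)q_R, so π_R = (95/2 - (1/2)q_R)q_R - 23q_R.
The leader's first-order condition 49/2 - q_R = 0 yields q_R = 49/2.
Then q_U = (57 - 49/2)/2 = 65/4.
Price P = 76 - 163/4 = 141/4.
Rigel's profit: (141/4 - 23)·(49/2) - 179 = 969/8.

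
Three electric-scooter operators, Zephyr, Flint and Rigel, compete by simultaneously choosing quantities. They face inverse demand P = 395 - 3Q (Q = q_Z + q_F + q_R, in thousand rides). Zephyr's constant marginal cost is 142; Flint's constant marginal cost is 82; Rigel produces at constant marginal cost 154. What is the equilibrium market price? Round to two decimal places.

193.25

Zephyr's profit: π_Z = (395 - 3Q)q_Z - (142q_Z). Setting ∂π_Z/∂q_Z = 0: 253 - 6q_Z - 3(q_F + q_R) = 0.
Flint's profit: π_F = (395 - 3Q)q_F - (82q_F). Setting ∂π_F/∂q_F = 0: 313 - 6q_F - 3(q_Z + q_R) = 0.
Rigel's profit: π_R = (395 - 3Q)q_R - (154q_R). Setting ∂π_R/∂q_R = 0: 241 - 6q_R - 3(q_Z + q_F) = 0.
Adding the 3 conditions: 807 − 6Q − 6Q = 0, i.e. Q = 269/4.
Back-substituting: q_Z = (253 − 807/4)/3 = 205/12, q_F = (313 − 807/4)/3 = 445/12, q_R = (241 − 807/4)/3 = 157/12.
Total output Q = 269/4, so price P = 395 - 3·(269/4) = 773/4.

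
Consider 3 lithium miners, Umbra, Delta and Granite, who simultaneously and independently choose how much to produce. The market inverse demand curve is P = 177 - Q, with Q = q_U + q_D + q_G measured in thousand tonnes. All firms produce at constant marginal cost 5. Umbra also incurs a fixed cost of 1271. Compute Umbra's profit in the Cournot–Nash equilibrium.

Each firm earns π_i = (177 - Q)q_i - 5q_i.
Setting ∂π_i/∂q_i = 0 with rivals' quantities fixed: 172 - 2q_i - Σ_{j≠i} q_j = 0.
By symmetry each firm produces the same amount; substituting Σ_{j≠i} q_j = 2q_i yields q_i = 172/4 = 43.
Price P = 177 - 129 = 48.
Umbra's profit: (48 - 5)·43 - 1271 = 578.

578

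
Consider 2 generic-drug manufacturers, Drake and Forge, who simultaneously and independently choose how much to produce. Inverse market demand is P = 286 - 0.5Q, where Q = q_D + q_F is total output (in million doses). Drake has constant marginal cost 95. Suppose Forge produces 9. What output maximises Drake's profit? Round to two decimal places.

186.50

With the rival's output fixed at 9, Drake's profit is π_D = (286 - (1/2)·9 - (1/2)q_D)q_D - (95q_D) = (563/2 - (1/2)q_D)q_D - (95q_D).
∂π_D/∂q_D = 373/2 - q_D = 0, so q_D = 373/2.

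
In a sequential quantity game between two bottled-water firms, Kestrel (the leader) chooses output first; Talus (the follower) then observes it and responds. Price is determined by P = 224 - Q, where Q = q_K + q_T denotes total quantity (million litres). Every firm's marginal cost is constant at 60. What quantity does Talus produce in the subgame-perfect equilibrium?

The follower Talus best-responds to any q_K: π_T = (224 - Q)q_T - 60q_T.
Follower FOC: 164 - q_K - 2q_T = 0, so q_T(q_K) = (164 - q_K)/2.
Kestrel substitutes q_T(q_K) into its own profit: π_K = q_K(224 - q_K - (164 - q_K)/2) - 60q_K = (142 - (1/2)q_K)q_K - 60q_K.
Leader FOC: 82 - q_K = 0, so q_K = 82.
Then q_T = (164 - 82)/2 = 41.

41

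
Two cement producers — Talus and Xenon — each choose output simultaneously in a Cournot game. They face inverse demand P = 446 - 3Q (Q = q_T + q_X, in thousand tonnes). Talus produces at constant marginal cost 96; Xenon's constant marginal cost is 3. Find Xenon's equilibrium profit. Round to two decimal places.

10640.59

Talus's profit: π_T = (446 - 3Q)q_T - (96q_T). Setting ∂π_T/∂q_T = 0: 350 - 6q_T - 3(q_X) = 0.
Xenon's profit: π_X = (446 - 3Q)q_X - (3q_X). Setting ∂π_X/∂q_X = 0: 443 - 6q_X - 3(q_T) = 0.
So q_T = (350 - 3q_X)/6 and q_X = (443 - 3q_T)/6.
Solving the pair: q_T = 257/9, q_X = 536/9.
Price P = 446 - 3·(793/9) = 545/3.
Xenon's profit: (545/3 - 3)·(536/9) = 10640.5926.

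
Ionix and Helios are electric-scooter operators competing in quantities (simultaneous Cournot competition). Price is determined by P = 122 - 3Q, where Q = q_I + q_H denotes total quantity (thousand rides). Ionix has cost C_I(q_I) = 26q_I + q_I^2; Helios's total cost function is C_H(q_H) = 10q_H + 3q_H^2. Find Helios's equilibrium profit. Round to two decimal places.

293.04

Ionix's profit: π_I = (122 - 3Q)q_I - (26q_I + q_I²). Setting ∂π_I/∂q_I = 0: 96 - 8q_I - 3(q_H) = 0.
Helios's profit: π_H = (122 - 3Q)q_H - (10q_H + 3q_H²). Setting ∂π_H/∂q_H = 0: 112 - 12q_H - 3(q_I) = 0.
Best responses: q_I = (96 - 3q_H)/8, q_H = (112 - 3q_I)/12.
Solving the pair: q_I = 272/29, q_H = 608/87.
Price P = 122 - 3·(1424/87) = 72.8966.
Helios's profit: 72.8966·(608/87) - 10·(608/87) - 3(608/87)² = 293.0353.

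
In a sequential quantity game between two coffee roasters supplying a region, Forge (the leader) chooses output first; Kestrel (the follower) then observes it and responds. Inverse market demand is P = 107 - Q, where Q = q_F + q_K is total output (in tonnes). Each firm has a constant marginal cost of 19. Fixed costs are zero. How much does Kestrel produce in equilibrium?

22

The follower Kestrel best-responds to any q_F: π_K = (107 - Q)q_K - 19q_K.
Follower FOC: 88 - q_F - 2q_K = 0, so q_K(q_F) = (88 - q_F)/2.
The leader anticipates this reaction. Substituting into P = 107 - Q gives P = 63 - (1/2)q_F, so π_F = (63 - (1/2)q_F)q_F - 19q_F.
The leader's first-order condition 44 - q_F = 0 yields q_F = 44.
Then q_K = (88 - 44)/2 = 22.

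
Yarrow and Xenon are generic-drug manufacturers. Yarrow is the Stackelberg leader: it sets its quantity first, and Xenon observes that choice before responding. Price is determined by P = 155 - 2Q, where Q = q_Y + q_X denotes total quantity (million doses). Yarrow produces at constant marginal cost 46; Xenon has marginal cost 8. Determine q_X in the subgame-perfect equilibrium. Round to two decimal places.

Solve by backward induction. Given q_Y, the follower Xenon maximises π_X = (155 - 2q_Y - 2q_X)q_X - 8q_X.
∂π_X/∂q_X = 147 - 2q_Y - 4q_X = 0 gives the reaction function q_X = (147 - 2q_Y)/4.
The leader anticipates this reaction. Substituting into P = 155 - 2Q gives P = 163/2 - q_Y, so π_Y = (163/2 - q_Y)q_Y - 46q_Y.
Leader FOC: 71/2 - 2q_Y = 0, so q_Y = 71/4.
Then q_X = (147 - 2·(71/4))/4 = 223/8.

27.88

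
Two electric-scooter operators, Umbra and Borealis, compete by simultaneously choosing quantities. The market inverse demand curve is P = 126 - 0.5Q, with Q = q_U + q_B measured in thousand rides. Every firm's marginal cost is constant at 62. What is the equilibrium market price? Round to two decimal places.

83.33

Each firm earns π_i = (126 - 0.5Q)q_i - 62q_i.
Setting ∂π_i/∂q_i = 0 with rivals' quantities fixed: 64 - q_i - (1/2)q_j = 0.
By symmetry each firm produces the same amount; substituting q_j = q_i yields q_i = 64/(3/2) = 128/3.
Total output Q = 256/3, so price P = 126 - (1/2)·(256/3) = 250/3.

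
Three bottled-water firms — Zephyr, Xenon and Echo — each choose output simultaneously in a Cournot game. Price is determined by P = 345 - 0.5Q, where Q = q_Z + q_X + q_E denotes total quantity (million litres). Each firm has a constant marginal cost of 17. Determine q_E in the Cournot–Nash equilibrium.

Each firm earns π_i = (345 - 0.5Q)q_i - 17q_i.
First-order condition (treating rivals' output as given): 328 - q_i - (1/2)·Σ_{j≠i} q_j = 0.
By symmetry each firm produces the same amount; substituting Σ_{j≠i} q_j = 2q_i yields q_i = 328/2 = 164.

164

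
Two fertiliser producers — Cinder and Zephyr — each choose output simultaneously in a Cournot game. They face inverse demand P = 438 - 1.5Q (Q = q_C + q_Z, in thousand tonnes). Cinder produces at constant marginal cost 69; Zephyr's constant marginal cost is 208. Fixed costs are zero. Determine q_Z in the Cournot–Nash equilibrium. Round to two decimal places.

20.22

Cinder's profit: π_C = (438 - 1.5Q)q_C - (69q_C). Setting ∂π_C/∂q_C = 0: 369 - 3q_C - (3/2)(q_Z) = 0.
Zephyr's profit: π_Z = (438 - 1.5Q)q_Z - (208q_Z). Setting ∂π_Z/∂q_Z = 0: 230 - 3q_Z - (3/2)(q_C) = 0.
So q_C = (369 - (3/2)q_Z)/3 and q_Z = (230 - (3/2)q_C)/3.
Solving the pair: q_C = 1016/9, q_Z = 182/9.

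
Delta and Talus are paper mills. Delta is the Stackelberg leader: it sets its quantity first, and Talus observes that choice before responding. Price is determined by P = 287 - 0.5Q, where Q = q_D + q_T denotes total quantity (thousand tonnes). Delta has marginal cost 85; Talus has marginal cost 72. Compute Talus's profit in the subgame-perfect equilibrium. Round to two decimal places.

Solve by backward induction. Given q_D, the follower Talus maximises π_T = (287 - (1/2)q_D - (1/2)q_T)q_T - 72q_T.
Setting the follower's marginal profit to zero, 215 - (1/2)q_D - q_T = 0, i.e. q_T = (215 - (1/2)q_D).
The leader anticipates this reaction. Substituting into P = 287 - 0.5Q gives P = 359/2 - (1/4)q_D, so π_D = (359/2 - (1/4)q_D)q_D - 85q_D.
The leader's first-order condition 189/2 - (1/2)q_D = 0 yields q_D = 189.
Then q_T = (215 - (1/2)·189) = 241/2.
Price P = 287 - (1/2)·(619/2) = 529/4.
Talus's profit: (529/4 - 72)·(241/2) = 7260.1250.

7260.13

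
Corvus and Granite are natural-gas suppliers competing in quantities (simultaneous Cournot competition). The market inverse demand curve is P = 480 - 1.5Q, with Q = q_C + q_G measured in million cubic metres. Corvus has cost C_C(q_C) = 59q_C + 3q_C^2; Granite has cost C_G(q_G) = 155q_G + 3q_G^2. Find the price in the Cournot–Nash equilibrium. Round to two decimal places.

373.43

Corvus's profit: π_C = (480 - 1.5Q)q_C - (59q_C + 3q_C²). Setting ∂π_C/∂q_C = 0: 421 - 9q_C - (3/2)(q_G) = 0.
Granite's first-order condition: 325 - 9q_G - (3/2)(q_C) = 0.
Rearranging gives the reaction functions q_C = (421 - (3/2)q_G)/9 and q_G = (325 - (3/2)q_C)/9.
Substituting one into the other gives q_C = 41.9238 and q_G = 29.1238.
Total output Q = 1492/21, so price P = 480 - (3/2)·(1492/21) = 373.4286.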